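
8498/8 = 1062 + 1/4 = 1062.25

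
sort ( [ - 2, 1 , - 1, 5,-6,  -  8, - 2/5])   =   [-8, - 6,  -  2, -1, - 2/5, 1, 5 ]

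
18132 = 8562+9570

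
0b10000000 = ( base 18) 72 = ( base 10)128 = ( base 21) 62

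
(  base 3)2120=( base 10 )69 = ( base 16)45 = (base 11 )63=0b1000101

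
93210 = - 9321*( - 10)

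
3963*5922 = 23468886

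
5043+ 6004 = 11047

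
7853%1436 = 673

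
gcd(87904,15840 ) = 32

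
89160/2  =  44580= 44580.00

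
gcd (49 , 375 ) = 1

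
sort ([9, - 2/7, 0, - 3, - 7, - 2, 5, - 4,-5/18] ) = [ - 7, - 4, - 3,-2, - 2/7, - 5/18,0, 5,9]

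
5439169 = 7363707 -1924538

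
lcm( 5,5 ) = 5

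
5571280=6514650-943370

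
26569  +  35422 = 61991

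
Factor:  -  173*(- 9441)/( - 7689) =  - 544431/2563= -3^1*11^( - 1)*173^1*233^( - 1 )*1049^1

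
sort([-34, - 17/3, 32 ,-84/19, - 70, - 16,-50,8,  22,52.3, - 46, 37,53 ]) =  [ - 70 , - 50, - 46, - 34, - 16 ,  -  17/3, -84/19,8,22 , 32 , 37, 52.3,53]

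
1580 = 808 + 772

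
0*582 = 0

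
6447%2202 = 2043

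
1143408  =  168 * 6806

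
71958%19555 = 13293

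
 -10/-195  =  2/39 = 0.05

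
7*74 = 518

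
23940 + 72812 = 96752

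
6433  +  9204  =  15637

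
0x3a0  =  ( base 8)1640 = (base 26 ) 19i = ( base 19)2ag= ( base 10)928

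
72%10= 2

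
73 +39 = 112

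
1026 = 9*114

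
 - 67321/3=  - 22441 + 2/3 = -22440.33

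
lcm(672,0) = 0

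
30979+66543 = 97522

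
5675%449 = 287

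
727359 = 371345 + 356014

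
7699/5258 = 7699/5258 = 1.46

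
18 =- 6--24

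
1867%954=913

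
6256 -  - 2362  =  8618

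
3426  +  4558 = 7984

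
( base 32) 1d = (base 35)1a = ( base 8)55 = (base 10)45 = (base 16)2D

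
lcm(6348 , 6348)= 6348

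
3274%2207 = 1067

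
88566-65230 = 23336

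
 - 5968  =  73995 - 79963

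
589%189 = 22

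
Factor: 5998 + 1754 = 2^3*3^1* 17^1 * 19^1 =7752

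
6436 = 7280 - 844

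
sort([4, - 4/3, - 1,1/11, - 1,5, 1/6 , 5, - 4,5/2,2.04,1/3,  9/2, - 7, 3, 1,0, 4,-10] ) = [-10,-7, - 4, - 4/3,  -  1,-1,  0,  1/11,1/6,1/3,1,2.04,5/2, 3, 4, 4,9/2 , 5,  5]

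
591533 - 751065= -159532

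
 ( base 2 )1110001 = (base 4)1301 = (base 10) 113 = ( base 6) 305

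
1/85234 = 1/85234= 0.00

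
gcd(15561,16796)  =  247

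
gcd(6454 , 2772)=14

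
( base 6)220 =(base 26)36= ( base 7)150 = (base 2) 1010100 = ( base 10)84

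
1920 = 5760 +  - 3840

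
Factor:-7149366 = -2^1*3^2*7^1*23^1 * 2467^1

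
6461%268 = 29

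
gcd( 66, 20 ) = 2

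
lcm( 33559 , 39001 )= 1443037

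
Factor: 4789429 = 163^1 * 29383^1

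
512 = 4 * 128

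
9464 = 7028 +2436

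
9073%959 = 442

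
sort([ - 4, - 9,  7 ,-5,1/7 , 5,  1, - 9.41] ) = [ - 9.41,-9 , -5 , - 4 , 1/7,  1,5 , 7] 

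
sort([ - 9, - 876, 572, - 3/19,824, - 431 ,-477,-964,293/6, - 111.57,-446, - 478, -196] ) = [-964,-876, - 478, - 477, - 446, - 431, -196, - 111.57,-9,-3/19,293/6,572,824]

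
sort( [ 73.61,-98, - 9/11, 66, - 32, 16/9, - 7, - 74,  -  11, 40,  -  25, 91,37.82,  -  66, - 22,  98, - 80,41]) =[ - 98, - 80, - 74, - 66, - 32, - 25, - 22, - 11, - 7, - 9/11,16/9,37.82,40,41, 66,  73.61,91, 98]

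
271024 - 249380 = 21644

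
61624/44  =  1400 + 6/11=1400.55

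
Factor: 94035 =3^1  *  5^1*6269^1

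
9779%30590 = 9779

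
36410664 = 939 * 38776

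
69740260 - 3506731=66233529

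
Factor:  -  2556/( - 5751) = 2^2*3^ ( - 2) = 4/9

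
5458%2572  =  314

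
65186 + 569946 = 635132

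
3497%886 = 839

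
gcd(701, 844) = 1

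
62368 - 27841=34527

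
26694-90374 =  - 63680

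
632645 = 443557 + 189088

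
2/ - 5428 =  - 1 + 2713/2714 = -0.00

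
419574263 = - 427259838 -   -  846834101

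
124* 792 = 98208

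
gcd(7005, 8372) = 1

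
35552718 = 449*79182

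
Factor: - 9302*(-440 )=2^4 *5^1*11^1* 4651^1 = 4092880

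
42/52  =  21/26 = 0.81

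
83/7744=83/7744 = 0.01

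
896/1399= 896/1399 = 0.64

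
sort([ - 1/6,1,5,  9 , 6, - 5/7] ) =[ - 5/7, - 1/6, 1,5,6,9 ] 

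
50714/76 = 25357/38 =667.29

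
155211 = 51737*3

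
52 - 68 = - 16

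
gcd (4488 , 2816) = 88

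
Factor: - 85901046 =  - 2^1*3^1*7^1*11^2*16903^1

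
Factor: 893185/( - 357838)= - 2^( - 1) * 5^1 * 13^( - 1)*41^1*4357^1*13763^( - 1 ) 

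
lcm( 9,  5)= 45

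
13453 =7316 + 6137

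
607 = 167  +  440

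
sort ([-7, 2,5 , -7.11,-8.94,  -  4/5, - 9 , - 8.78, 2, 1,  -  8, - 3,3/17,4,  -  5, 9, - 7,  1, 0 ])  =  [ - 9,-8.94,-8.78, - 8, - 7.11, - 7, - 7, - 5, - 3 , - 4/5,0,3/17, 1,1,2, 2,4, 5,9]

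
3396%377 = 3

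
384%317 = 67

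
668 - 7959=  -  7291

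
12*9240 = 110880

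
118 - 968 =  - 850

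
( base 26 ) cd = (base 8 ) 505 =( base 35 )9a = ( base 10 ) 325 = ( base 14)193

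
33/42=11/14 = 0.79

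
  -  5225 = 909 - 6134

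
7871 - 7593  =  278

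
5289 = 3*1763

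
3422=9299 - 5877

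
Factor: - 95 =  - 5^1*19^1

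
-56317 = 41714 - 98031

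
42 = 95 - 53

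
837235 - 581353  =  255882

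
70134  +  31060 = 101194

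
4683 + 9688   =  14371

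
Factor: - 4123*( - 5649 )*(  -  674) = - 15698017398 = - 2^1*3^1*7^2*19^1*31^1 *269^1*337^1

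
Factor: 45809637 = 3^1*1759^1*8681^1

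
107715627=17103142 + 90612485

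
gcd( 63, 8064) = 63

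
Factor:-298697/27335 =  - 601/55=-5^(-1)*11^( - 1)*601^1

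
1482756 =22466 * 66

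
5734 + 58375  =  64109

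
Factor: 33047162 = 2^1*251^1*65831^1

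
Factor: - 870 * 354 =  - 2^2 * 3^2*5^1  *  29^1*59^1 = - 307980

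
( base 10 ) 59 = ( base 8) 73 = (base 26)27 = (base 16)3b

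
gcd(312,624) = 312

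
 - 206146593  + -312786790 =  - 518933383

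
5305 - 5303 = 2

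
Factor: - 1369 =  - 37^2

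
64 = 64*1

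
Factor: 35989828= 2^2*7^1*1285351^1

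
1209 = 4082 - 2873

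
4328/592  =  7 + 23/74 = 7.31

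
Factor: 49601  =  193^1*257^1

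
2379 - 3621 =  - 1242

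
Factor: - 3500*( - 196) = 2^4*5^3*7^3 = 686000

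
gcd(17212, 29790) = 662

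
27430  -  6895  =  20535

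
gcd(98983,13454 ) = 961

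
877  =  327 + 550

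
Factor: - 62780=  - 2^2*5^1*43^1 *73^1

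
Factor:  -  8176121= - 8176121^1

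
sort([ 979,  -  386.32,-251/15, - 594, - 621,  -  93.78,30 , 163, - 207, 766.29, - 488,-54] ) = [- 621, -594,-488 ,-386.32, - 207, - 93.78, -54, - 251/15,30,163,766.29, 979]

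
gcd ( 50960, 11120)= 80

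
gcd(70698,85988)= 2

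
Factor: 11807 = 11807^1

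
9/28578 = 3/9526 = 0.00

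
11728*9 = 105552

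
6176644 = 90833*68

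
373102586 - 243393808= 129708778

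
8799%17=10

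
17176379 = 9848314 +7328065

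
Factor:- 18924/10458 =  - 38/21 = -2^1*3^( - 1)*7^(-1 )*19^1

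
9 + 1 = 10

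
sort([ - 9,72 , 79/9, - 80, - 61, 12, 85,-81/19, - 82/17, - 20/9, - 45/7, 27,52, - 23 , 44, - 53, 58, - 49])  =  [ - 80, - 61, - 53, - 49,  -  23, - 9,  -  45/7, - 82/17, - 81/19, - 20/9, 79/9,12,27,44, 52, 58, 72, 85 ]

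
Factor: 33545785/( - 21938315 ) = - 958451/626809  =  - 13^1*73727^1 * 626809^(-1)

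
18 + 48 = 66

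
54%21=12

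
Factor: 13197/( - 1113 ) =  - 7^( - 1)*83^1 = - 83/7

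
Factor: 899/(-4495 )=-1/5 = - 5^(-1 )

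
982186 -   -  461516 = 1443702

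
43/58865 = 43/58865= 0.00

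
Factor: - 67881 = -3^1 * 11^3*17^1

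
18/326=9/163 = 0.06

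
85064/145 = 586+ 94/145 = 586.65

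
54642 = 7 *7806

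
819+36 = 855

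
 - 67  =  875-942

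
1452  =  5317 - 3865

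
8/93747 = 8/93747= 0.00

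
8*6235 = 49880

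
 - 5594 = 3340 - 8934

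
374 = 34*11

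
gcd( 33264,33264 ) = 33264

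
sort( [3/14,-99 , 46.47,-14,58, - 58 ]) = [  -  99, - 58, - 14,3/14,  46.47,  58]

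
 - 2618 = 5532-8150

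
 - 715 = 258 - 973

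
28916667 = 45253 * 639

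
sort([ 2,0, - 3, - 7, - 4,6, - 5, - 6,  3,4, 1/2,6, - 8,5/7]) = [ - 8, - 7, - 6 , - 5, -4, - 3,0,1/2,5/7,2,3, 4,6,6 ]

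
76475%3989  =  684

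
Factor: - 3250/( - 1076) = 2^(  -  1 ) * 5^3*13^1 * 269^( - 1) =1625/538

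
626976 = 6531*96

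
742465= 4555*163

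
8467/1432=5 + 1307/1432 = 5.91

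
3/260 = 3/260 =0.01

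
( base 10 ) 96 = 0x60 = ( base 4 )1200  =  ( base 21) 4c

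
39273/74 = 530 + 53/74  =  530.72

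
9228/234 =1538/39 = 39.44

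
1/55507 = 1/55507  =  0.00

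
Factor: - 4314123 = - 3^2*11^1 * 43577^1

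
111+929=1040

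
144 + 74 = 218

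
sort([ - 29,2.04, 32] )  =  [-29, 2.04, 32]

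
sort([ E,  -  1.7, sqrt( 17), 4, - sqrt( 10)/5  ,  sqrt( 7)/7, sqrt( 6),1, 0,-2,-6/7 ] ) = [ - 2, - 1.7, -6/7, - sqrt( 10)/5,0, sqrt ( 7 )/7, 1 , sqrt( 6), E,4,  sqrt (17 ) ] 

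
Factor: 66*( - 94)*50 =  - 2^3*3^1*5^2*11^1*47^1 = - 310200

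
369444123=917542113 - 548097990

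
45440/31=1465 + 25/31 = 1465.81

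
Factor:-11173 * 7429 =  - 17^1*19^1*23^1* 11173^1 = - 83004217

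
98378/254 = 49189/127  =  387.31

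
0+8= 8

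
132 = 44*3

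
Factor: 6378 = 2^1 * 3^1 * 1063^1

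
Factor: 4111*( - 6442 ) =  - 26483062 = - 2^1*3221^1*4111^1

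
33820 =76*445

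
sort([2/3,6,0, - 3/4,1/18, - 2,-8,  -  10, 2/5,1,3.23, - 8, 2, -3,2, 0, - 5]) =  [- 10, - 8,  -  8, - 5, - 3, - 2, - 3/4,0, 0,1/18, 2/5, 2/3, 1,2,  2,  3.23,6]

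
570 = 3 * 190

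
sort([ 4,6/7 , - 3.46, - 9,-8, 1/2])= [ - 9, - 8,-3.46, 1/2,6/7 , 4]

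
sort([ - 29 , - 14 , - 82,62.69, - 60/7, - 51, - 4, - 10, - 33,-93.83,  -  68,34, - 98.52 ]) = [ - 98.52, - 93.83, - 82,-68, - 51, - 33,  -  29, - 14,  -  10, - 60/7,-4, 34,62.69]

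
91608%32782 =26044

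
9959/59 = 9959/59 =168.80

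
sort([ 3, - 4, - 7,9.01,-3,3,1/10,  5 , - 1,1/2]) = [ - 7, - 4,  -  3, - 1 , 1/10,1/2,3, 3,5,9.01]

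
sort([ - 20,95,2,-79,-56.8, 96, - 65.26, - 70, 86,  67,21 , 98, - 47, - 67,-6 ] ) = [  -  79, - 70, - 67,- 65.26, - 56.8, - 47, - 20, -6,  2, 21 , 67,  86, 95, 96,98 ] 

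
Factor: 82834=2^1*83^1*499^1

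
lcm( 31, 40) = 1240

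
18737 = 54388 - 35651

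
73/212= 73/212 = 0.34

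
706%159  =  70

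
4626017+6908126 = 11534143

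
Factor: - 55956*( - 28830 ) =2^3*3^2 *5^1 *31^2*4663^1 = 1613211480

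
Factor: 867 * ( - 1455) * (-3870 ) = 4881946950 = 2^1  *3^4 * 5^2*17^2 * 43^1 *97^1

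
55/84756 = 55/84756  =  0.00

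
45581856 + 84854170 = 130436026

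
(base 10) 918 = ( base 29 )12j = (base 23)1gl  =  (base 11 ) 765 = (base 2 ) 1110010110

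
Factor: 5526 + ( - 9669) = -3^1*1381^1=-4143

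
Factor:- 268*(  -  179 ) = 2^2*67^1 * 179^1 = 47972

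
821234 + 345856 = 1167090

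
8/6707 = 8/6707 = 0.00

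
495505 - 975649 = -480144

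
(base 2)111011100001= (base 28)4O1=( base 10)3809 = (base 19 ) aa9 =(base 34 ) 3a1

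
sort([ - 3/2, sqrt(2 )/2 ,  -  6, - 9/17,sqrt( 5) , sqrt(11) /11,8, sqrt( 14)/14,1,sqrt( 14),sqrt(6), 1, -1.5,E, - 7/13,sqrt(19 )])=[- 6, - 3/2 , - 1.5, - 7/13,-9/17,sqrt( 14) /14,sqrt(11 ) /11,sqrt ( 2)/2, 1,1, sqrt( 5),  sqrt( 6), E,sqrt( 14) , sqrt (19 ),8 ] 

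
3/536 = 3/536 = 0.01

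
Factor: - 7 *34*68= - 2^3*7^1*17^2 = - 16184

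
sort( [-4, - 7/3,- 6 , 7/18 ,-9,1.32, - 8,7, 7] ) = [- 9,-8, - 6, - 4, - 7/3, 7/18, 1.32, 7,7] 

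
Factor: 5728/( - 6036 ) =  - 1432/1509 = - 2^3*3^ ( - 1 ) * 179^1*503^( - 1 )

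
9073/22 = 9073/22 = 412.41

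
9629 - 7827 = 1802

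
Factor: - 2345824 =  - 2^5*13^1*5639^1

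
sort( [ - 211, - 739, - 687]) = [ - 739, - 687,-211]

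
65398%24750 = 15898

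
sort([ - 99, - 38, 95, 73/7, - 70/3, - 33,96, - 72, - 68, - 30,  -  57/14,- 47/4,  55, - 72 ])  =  [ - 99, - 72,-72,- 68, - 38,-33, - 30 , -70/3,  -  47/4, - 57/14, 73/7,55,95,96 ] 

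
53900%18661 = 16578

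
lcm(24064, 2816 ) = 264704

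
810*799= 647190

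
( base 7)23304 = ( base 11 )4549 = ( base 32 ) 5QU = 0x175e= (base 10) 5982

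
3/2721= 1/907=0.00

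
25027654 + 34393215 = 59420869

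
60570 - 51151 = 9419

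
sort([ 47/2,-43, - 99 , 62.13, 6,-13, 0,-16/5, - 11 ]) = [ - 99,-43,-13, - 11, - 16/5, 0, 6, 47/2, 62.13]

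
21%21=0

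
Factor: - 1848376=-2^3*17^1 * 13591^1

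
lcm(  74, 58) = 2146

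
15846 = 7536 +8310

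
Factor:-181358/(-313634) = 90679^1*156817^( - 1 ) = 90679/156817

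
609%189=42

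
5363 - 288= 5075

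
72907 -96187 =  -23280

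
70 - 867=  - 797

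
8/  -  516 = -2/129 = - 0.02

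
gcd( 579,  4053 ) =579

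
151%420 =151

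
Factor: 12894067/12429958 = 2^(-1)*17^( - 1)*29^1*365587^( - 1 )*444623^1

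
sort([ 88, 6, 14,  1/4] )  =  [ 1/4,6, 14,88 ]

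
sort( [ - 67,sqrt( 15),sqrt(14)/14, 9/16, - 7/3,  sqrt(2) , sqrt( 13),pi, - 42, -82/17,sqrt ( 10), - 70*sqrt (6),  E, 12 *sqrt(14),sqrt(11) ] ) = [ - 70*sqrt( 6 ), - 67, - 42, - 82/17, - 7/3,  sqrt(14)/14, 9/16,sqrt(2),E,pi, sqrt( 10 ),sqrt(11), sqrt( 13),  sqrt(15), 12 * sqrt(14 )]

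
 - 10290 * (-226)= 2325540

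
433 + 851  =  1284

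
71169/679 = 10167/97 =104.81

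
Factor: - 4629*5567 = -3^1*19^1*293^1*1543^1 = - 25769643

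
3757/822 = 4 + 469/822  =  4.57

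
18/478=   9/239 = 0.04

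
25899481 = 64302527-38403046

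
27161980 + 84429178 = 111591158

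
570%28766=570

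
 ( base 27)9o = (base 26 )a7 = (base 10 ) 267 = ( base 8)413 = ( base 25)AH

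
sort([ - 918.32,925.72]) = [ - 918.32, 925.72 ] 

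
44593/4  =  11148 + 1/4 = 11148.25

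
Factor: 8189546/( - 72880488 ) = - 2^ (-2 ) * 3^(-2)*17^1*240869^1*1012229^( - 1) = -  4094773/36440244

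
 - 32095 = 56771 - 88866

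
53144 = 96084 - 42940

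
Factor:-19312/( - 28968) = 2^1 * 3^(  -  1 ) = 2/3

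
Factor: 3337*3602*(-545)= - 6550831330=- 2^1*5^1*47^1*71^1*109^1*1801^1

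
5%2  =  1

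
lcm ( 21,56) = 168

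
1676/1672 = 419/418=1.00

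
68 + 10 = 78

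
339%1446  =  339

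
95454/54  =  1767+2/3 = 1767.67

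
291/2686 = 291/2686  =  0.11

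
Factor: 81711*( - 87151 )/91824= - 2^( - 4 )*3^1*7^1*1297^1*1913^(-1)*87151^1 = -  2373731787/30608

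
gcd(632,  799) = 1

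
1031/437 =1031/437 = 2.36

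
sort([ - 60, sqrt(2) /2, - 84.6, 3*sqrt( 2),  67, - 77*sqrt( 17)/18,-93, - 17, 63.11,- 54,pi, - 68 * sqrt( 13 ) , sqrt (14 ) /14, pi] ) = [ - 68*sqrt( 13), -93, - 84.6, - 60,-54,- 77*sqrt( 17)/18, - 17, sqrt(14)/14,sqrt(2 )/2,pi , pi, 3 * sqrt(2 ), 63.11,67] 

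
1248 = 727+521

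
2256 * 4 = 9024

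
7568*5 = 37840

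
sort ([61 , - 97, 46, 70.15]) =[-97,46, 61,  70.15 ] 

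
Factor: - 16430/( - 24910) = 31/47 = 31^1*47^( - 1) 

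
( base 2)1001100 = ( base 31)2e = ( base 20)3G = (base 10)76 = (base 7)136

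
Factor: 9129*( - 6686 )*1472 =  - 2^7  *  3^1*17^1*23^1*179^1*3343^1 =- 89845719168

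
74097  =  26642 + 47455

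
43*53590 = 2304370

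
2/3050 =1/1525 = 0.00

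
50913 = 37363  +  13550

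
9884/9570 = 1 + 157/4785 = 1.03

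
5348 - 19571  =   - 14223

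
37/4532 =37/4532 = 0.01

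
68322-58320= 10002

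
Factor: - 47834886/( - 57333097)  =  2^1*3^1* 11^1*179^1*433^( - 1)*4049^1*132409^(-1)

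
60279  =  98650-38371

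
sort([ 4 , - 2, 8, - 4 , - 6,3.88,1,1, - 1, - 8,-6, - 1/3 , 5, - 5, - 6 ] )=[ - 8,-6,-6 , - 6, - 5,-4,-2,-1, - 1/3, 1, 1, 3.88,  4, 5, 8 ]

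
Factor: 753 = 3^1*251^1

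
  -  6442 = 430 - 6872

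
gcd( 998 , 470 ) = 2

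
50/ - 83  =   - 50/83 = - 0.60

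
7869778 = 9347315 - 1477537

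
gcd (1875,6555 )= 15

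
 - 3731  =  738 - 4469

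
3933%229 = 40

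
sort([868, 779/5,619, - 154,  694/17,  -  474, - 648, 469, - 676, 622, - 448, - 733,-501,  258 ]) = [ - 733, - 676, - 648, - 501, - 474, - 448, - 154, 694/17,779/5, 258, 469,619  ,  622,868 ] 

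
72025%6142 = 4463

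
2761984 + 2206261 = 4968245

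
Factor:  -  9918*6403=- 2^1*3^2*19^2 * 29^1*337^1 = -63504954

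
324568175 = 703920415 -379352240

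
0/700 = 0  =  0.00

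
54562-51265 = 3297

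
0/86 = 0 = 0.00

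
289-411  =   - 122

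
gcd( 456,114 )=114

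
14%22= 14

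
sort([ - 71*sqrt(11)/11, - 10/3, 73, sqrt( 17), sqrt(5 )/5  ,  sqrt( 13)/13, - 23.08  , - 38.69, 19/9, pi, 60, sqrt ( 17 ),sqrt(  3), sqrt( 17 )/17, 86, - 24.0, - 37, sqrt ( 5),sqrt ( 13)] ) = [ - 38.69, - 37, - 24.0, - 23.08,  -  71*sqrt(11 )/11, -10/3, sqrt ( 17 ) /17,  sqrt( 13 )/13 , sqrt( 5)/5, sqrt ( 3), 19/9, sqrt( 5 ),  pi, sqrt(13 ), sqrt (17 ) , sqrt( 17),60,73,  86 ] 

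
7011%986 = 109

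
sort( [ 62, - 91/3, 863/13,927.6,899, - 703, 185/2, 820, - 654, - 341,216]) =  [  -  703, - 654,  -  341, - 91/3, 62, 863/13, 185/2,216,820,899,927.6] 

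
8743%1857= 1315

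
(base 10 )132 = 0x84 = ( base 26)52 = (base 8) 204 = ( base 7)246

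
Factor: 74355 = 3^1*5^1*4957^1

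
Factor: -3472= -2^4*7^1*31^1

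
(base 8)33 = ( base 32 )r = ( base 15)1c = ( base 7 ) 36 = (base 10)27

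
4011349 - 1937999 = 2073350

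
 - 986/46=-493/23 = - 21.43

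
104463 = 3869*27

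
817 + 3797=4614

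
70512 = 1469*48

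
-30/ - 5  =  6/1 =6.00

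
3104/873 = 32/9 = 3.56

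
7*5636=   39452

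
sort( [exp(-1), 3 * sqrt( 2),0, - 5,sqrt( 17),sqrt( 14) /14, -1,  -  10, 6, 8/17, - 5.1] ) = [  -  10,-5.1, - 5, - 1 , 0,sqrt( 14)/14, exp( - 1),  8/17,  sqrt ( 17 ),3*sqrt(2),  6 ]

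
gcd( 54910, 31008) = 646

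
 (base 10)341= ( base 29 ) BM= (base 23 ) ej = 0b101010101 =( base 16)155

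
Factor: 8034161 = 73^1  *157^1*701^1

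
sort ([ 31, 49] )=[31,49]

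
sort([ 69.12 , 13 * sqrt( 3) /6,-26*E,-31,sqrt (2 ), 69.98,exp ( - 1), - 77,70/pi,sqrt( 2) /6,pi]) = [-77, - 26*E,  -  31, sqrt(2 )/6,exp(-1 ),sqrt(2),  pi,13*sqrt( 3 ) /6, 70/pi,69.12, 69.98]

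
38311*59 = 2260349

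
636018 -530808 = 105210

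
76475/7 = 10925=10925.00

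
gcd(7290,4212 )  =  162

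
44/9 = 44/9 = 4.89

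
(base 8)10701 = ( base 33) 45O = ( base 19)CB4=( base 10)4545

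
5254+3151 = 8405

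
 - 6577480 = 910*( - 7228 )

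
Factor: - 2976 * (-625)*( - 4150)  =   - 7719000000 = - 2^6*3^1*5^6*31^1  *  83^1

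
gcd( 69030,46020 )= 23010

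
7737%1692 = 969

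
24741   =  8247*3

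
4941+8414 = 13355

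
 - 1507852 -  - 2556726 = 1048874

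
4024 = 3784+240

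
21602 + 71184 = 92786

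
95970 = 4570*21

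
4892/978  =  2446/489 = 5.00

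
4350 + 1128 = 5478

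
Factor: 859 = 859^1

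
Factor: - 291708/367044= - 3^2*  37^1*419^ ( - 1 ) = - 333/419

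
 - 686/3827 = - 686/3827=-  0.18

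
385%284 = 101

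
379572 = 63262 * 6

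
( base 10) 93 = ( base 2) 1011101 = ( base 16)5d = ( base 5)333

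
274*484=132616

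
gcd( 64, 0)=64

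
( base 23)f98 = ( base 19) 13AI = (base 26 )c1c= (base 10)8150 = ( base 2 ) 1111111010110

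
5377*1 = 5377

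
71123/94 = 756 + 59/94 = 756.63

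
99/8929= 99/8929 =0.01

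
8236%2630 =346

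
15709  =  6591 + 9118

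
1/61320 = 1/61320 = 0.00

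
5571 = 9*619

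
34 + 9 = 43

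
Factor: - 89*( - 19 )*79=19^1 * 79^1*89^1 = 133589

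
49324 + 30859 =80183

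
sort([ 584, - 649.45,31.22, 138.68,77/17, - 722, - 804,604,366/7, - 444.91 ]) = [- 804, - 722 , - 649.45, - 444.91 , 77/17 , 31.22 , 366/7, 138.68, 584,  604] 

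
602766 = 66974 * 9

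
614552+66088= 680640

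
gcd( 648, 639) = 9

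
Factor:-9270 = -2^1*3^2 * 5^1*103^1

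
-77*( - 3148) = 242396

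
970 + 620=1590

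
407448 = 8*50931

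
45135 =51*885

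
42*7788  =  327096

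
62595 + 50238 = 112833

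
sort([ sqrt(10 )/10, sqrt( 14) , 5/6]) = [ sqrt(10)/10, 5/6, sqrt (14)] 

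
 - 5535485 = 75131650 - 80667135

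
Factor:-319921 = - 7^2*6529^1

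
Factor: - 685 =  - 5^1*137^1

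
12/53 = 12/53 = 0.23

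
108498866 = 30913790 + 77585076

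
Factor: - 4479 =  - 3^1 * 1493^1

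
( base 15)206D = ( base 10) 6853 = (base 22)E3B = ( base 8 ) 15305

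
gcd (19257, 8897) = 7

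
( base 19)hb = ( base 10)334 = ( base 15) 174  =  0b101001110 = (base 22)f4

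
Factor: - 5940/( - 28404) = 5^1*11^1*263^( - 1)  =  55/263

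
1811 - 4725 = - 2914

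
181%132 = 49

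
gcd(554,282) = 2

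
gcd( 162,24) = 6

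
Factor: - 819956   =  -2^2 * 359^1*571^1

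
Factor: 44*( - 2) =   -  2^3*11^1 = - 88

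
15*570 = 8550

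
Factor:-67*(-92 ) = 2^2 * 23^1*67^1 = 6164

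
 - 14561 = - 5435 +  - 9126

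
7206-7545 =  - 339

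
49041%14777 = 4710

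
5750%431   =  147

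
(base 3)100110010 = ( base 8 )15350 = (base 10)6888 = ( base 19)101A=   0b1101011101000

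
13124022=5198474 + 7925548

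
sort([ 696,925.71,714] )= [ 696,714,925.71]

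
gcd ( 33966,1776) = 222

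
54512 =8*6814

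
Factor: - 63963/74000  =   - 2^(-4)*3^3*5^( - 3)*23^1*37^(-1)*103^1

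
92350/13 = 92350/13 = 7103.85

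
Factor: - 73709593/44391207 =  - 3^ (-1 )*7^(- 2)*151^1 *311^( - 1 )*971^( - 1 )  *  488143^1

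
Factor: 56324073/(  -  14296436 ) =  - 2^( - 2)*3^1*7^ ( - 2)*11^(  -  1) * 13^1*19^( - 1 )*197^1*349^( - 1 )*7331^1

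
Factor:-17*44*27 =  -20196 =-2^2*3^3*11^1 * 17^1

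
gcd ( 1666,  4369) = 17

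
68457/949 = 72 + 129/949 = 72.14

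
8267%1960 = 427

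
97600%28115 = 13255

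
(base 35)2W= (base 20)52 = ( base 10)102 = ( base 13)7B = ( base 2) 1100110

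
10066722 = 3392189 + 6674533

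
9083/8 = 1135 + 3/8 = 1135.38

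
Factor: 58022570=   2^1*5^1 * 2377^1*2441^1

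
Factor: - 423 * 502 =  - 212346 = - 2^1 * 3^2*47^1 *251^1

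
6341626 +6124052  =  12465678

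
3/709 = 3/709 = 0.00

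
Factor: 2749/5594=2^( - 1 )*2749^1*2797^(-1)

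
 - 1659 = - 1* 1659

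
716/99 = 7 + 23/99 = 7.23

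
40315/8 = 5039+3/8 = 5039.38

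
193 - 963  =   - 770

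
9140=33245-24105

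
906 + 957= 1863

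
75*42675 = 3200625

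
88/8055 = 88/8055 = 0.01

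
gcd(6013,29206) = 859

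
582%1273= 582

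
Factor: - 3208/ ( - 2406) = 2^2 * 3^( - 1) = 4/3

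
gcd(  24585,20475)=15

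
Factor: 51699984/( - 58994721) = - 2^4*3^( - 1)*7^1*97^( - 1)*151^1*1019^1 * 67577^( - 1 ) = - 17233328/19664907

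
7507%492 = 127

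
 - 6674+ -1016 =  - 7690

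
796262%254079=34025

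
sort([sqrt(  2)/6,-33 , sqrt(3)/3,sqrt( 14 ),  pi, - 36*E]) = [-36 *E, - 33, sqrt( 2)/6 , sqrt ( 3)/3, pi,sqrt(14) ]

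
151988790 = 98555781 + 53433009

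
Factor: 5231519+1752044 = 6983563 = 89^1*78467^1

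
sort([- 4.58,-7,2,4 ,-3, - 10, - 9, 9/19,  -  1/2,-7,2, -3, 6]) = [  -  10,-9,-7,-7, - 4.58, - 3, - 3,- 1/2,9/19, 2,2, 4,6 ]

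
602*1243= 748286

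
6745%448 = 25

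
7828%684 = 304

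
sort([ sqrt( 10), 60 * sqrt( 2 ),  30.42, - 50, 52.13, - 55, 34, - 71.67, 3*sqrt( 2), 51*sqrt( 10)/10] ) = [ - 71.67, - 55, - 50, sqrt( 10), 3*sqrt( 2 ),51*sqrt( 10)/10, 30.42,34, 52.13,60*sqrt ( 2 )]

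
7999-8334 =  - 335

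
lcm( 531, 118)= 1062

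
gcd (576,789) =3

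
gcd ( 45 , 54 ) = 9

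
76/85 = 76/85 = 0.89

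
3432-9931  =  -6499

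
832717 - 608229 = 224488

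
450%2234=450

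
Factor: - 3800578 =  - 2^1 * 239^1*7951^1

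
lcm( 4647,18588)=18588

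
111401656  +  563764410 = 675166066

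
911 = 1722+  -  811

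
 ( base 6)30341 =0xfb5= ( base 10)4021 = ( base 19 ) b2c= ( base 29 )4mj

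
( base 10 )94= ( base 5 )334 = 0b1011110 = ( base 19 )4I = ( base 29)37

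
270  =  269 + 1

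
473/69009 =473/69009 = 0.01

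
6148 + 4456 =10604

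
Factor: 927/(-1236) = - 3/4 = - 2^ (-2)*3^1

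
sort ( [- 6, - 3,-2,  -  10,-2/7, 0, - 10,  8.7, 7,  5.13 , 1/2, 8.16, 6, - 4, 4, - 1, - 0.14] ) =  [ - 10, - 10 ,-6,-4 , - 3, - 2, - 1, - 2/7,-0.14,0,  1/2,  4, 5.13, 6, 7, 8.16 , 8.7 ]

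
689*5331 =3673059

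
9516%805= 661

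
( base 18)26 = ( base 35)17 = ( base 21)20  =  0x2a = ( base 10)42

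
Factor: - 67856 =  - 2^4*4241^1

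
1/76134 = 1/76134 = 0.00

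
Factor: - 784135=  - 5^1 * 11^1*53^1*269^1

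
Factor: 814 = 2^1*11^1 * 37^1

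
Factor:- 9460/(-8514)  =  10/9=2^1 * 3^(  -  2)*5^1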